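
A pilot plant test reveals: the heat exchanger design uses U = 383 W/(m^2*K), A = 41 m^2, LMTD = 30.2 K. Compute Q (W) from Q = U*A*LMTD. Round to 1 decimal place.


Q = U * A * LMTD
Q = 383 * 41 * 30.2
Q = 474230.6 W


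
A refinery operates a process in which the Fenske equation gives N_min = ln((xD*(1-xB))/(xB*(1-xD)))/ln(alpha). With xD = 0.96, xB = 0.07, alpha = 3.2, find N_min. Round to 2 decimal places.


N_min = ln((xD*(1-xB))/(xB*(1-xD))) / ln(alpha)
Numerator inside ln: 0.8928 / 0.0028 = 318.857143
ln(318.857143) = 5.764743
ln(alpha) = ln(3.2) = 1.163151
N_min = 5.764743 / 1.163151 = 4.96


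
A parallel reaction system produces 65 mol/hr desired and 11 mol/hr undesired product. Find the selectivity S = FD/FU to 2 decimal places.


S = desired product rate / undesired product rate
S = 65 / 11
S = 5.91


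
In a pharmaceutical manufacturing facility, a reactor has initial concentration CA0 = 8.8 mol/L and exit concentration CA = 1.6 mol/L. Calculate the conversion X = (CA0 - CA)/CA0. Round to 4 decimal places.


X = (CA0 - CA) / CA0
X = (8.8 - 1.6) / 8.8
X = 7.2 / 8.8
X = 0.8182


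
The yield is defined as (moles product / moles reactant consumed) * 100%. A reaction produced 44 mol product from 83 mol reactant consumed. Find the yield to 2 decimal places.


Yield = (moles product / moles consumed) * 100%
Yield = (44 / 83) * 100
Yield = 0.5301 * 100
Yield = 53.01%


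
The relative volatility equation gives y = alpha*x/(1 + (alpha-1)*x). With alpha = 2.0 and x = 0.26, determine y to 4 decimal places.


y = alpha*x / (1 + (alpha-1)*x)
y = 2.0*0.26 / (1 + (2.0-1)*0.26)
y = 0.52 / (1 + 0.26)
y = 0.52 / 1.26
y = 0.4127


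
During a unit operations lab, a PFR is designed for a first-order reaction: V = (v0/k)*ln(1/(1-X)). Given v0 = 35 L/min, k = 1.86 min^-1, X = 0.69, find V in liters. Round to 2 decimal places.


V = (v0/k) * ln(1/(1-X))
V = (35/1.86) * ln(1/(1-0.69))
V = 18.817204 * ln(3.225806)
V = 18.817204 * 1.171183
V = 22.04 L


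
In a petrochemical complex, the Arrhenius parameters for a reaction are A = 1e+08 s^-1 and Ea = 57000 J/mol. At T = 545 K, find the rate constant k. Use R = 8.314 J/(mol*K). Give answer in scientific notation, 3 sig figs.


k = A * exp(-Ea/(R*T))
k = 1e+08 * exp(-57000 / (8.314 * 545))
k = 1e+08 * exp(-12.579643)
k = 3.44e+02


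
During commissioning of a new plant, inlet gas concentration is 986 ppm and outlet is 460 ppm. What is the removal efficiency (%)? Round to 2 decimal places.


Efficiency = (G_in - G_out) / G_in * 100%
Efficiency = (986 - 460) / 986 * 100
Efficiency = 526 / 986 * 100
Efficiency = 53.35%


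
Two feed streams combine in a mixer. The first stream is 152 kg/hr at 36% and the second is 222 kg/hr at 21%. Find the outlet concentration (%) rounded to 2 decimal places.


Mass balance on solute: F1*x1 + F2*x2 = F3*x3
F3 = F1 + F2 = 152 + 222 = 374 kg/hr
x3 = (F1*x1 + F2*x2)/F3
x3 = (152*0.36 + 222*0.21) / 374
x3 = 27.10%


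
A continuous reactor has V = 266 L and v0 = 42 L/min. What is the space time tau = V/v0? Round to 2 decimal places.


tau = V / v0
tau = 266 / 42
tau = 6.33 min


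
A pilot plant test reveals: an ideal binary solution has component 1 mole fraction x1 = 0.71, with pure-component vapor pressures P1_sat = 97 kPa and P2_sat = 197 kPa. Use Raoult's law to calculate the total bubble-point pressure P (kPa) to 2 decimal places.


P = x1*P1_sat + x2*P2_sat
x2 = 1 - x1 = 1 - 0.71 = 0.29
P = 0.71*97 + 0.29*197
P = 68.87 + 57.13
P = 126.00 kPa


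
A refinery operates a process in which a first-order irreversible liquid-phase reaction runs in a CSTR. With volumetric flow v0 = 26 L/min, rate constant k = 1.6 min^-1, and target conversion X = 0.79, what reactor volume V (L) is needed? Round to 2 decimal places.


V = v0 * X / (k * (1 - X))
V = 26 * 0.79 / (1.6 * (1 - 0.79))
V = 20.54 / (1.6 * 0.21)
V = 20.54 / 0.336
V = 61.13 L


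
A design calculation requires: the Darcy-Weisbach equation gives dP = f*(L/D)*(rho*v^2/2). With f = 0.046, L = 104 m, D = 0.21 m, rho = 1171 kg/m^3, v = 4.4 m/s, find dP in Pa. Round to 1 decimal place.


dP = f * (L/D) * (rho*v^2/2)
dP = 0.046 * (104/0.21) * (1171*4.4^2/2)
L/D = 495.23809524
rho*v^2/2 = 1171*19.36/2 = 11335.28
dP = 0.046 * 495.23809524 * 11335.28
dP = 258228.5 Pa


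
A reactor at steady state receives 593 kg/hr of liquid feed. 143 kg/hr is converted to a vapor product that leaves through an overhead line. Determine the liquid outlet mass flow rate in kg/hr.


Steady-state mass balance on the main outlet: F_out = F_in - F_removed
F_out = 593 - 143
F_out = 450 kg/hr


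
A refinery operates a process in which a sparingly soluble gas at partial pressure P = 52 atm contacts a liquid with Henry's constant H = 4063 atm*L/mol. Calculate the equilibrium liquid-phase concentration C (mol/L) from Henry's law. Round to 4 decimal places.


C = P / H
C = 52 / 4063
C = 0.0128 mol/L


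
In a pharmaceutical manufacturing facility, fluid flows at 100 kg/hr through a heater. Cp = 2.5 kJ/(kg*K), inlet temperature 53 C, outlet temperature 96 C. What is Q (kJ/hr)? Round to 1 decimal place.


Q = m_dot * Cp * (T2 - T1)
Q = 100 * 2.5 * (96 - 53)
Q = 100 * 2.5 * 43
Q = 10750.0 kJ/hr


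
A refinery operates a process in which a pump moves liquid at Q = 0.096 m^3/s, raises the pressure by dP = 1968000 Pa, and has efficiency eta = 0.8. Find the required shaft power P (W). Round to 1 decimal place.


P = Q * dP / eta
P = 0.096 * 1968000 / 0.8
P = 188928.0 / 0.8
P = 236160.0 W


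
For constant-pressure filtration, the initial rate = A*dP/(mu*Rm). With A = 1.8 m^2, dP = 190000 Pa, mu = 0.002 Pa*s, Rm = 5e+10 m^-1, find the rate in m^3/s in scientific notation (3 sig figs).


rate = A * dP / (mu * Rm)
rate = 1.8 * 190000 / (0.002 * 5e+10)
rate = 342000.0 / 1.000e+08
rate = 3.42e-03 m^3/s


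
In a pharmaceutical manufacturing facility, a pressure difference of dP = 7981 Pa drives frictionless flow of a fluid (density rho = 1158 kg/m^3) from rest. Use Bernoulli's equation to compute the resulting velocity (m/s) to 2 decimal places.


v = sqrt(2*dP/rho)
v = sqrt(2*7981/1158)
v = sqrt(13.784111)
v = 3.71 m/s


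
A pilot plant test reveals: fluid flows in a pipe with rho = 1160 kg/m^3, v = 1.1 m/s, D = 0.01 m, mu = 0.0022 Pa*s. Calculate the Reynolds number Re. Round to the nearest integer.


Re = rho * v * D / mu
Re = 1160 * 1.1 * 0.01 / 0.0022
Re = 12.76 / 0.0022
Re = 5800


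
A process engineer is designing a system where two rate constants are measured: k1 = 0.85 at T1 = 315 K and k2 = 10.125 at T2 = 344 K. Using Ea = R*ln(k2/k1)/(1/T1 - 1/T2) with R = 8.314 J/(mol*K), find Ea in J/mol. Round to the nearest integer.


Ea = R * ln(k2/k1) / (1/T1 - 1/T2)
ln(k2/k1) = ln(10.125/0.85) = 2.4775265
1/T1 - 1/T2 = 1/315 - 1/344 = 0.00026762643
Ea = 8.314 * 2.4775265 / 0.00026762643
Ea = 76966 J/mol


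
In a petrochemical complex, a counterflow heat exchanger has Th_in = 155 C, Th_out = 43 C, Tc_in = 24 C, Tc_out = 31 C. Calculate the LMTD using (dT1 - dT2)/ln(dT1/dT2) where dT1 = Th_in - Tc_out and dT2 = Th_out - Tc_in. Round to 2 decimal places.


dT1 = Th_in - Tc_out = 155 - 31 = 124
dT2 = Th_out - Tc_in = 43 - 24 = 19
LMTD = (dT1 - dT2) / ln(dT1/dT2)
LMTD = (124 - 19) / ln(124/19)
LMTD = 55.97 K


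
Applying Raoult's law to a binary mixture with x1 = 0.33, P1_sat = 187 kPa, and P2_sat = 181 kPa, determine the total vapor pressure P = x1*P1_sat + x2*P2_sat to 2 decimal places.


P = x1*P1_sat + x2*P2_sat
x2 = 1 - x1 = 1 - 0.33 = 0.67
P = 0.33*187 + 0.67*181
P = 61.71 + 121.27
P = 182.98 kPa


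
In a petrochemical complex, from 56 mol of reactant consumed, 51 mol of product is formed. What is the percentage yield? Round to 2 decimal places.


Yield = (moles product / moles consumed) * 100%
Yield = (51 / 56) * 100
Yield = 0.9107 * 100
Yield = 91.07%


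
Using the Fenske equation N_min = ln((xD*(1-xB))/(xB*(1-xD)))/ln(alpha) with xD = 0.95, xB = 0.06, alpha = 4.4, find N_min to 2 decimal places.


N_min = ln((xD*(1-xB))/(xB*(1-xD))) / ln(alpha)
Numerator inside ln: 0.893 / 0.003 = 297.666667
ln(297.666667) = 5.695974
ln(alpha) = ln(4.4) = 1.481605
N_min = 5.695974 / 1.481605 = 3.84


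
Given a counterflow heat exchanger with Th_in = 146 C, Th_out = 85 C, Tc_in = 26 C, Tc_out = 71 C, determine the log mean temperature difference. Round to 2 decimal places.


dT1 = Th_in - Tc_out = 146 - 71 = 75
dT2 = Th_out - Tc_in = 85 - 26 = 59
LMTD = (dT1 - dT2) / ln(dT1/dT2)
LMTD = (75 - 59) / ln(75/59)
LMTD = 66.68 K


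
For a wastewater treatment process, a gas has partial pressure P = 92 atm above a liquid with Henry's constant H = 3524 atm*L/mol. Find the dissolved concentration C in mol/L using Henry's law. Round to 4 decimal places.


C = P / H
C = 92 / 3524
C = 0.0261 mol/L


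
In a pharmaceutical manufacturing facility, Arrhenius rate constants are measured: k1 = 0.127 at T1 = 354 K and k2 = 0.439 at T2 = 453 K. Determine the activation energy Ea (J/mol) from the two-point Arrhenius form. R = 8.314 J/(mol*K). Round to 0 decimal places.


Ea = R * ln(k2/k1) / (1/T1 - 1/T2)
ln(k2/k1) = ln(0.439/0.127) = 1.2403123
1/T1 - 1/T2 = 1/354 - 1/453 = 0.000617353238
Ea = 8.314 * 1.2403123 / 0.000617353238
Ea = 16703 J/mol


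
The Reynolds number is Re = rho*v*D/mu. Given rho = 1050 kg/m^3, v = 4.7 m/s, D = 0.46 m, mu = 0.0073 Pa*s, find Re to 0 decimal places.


Re = rho * v * D / mu
Re = 1050 * 4.7 * 0.46 / 0.0073
Re = 2270.1 / 0.0073
Re = 310973


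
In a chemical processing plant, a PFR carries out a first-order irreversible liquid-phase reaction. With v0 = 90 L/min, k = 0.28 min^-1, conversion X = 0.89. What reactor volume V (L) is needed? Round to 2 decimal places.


V = (v0/k) * ln(1/(1-X))
V = (90/0.28) * ln(1/(1-0.89))
V = 321.428571 * ln(9.090909)
V = 321.428571 * 2.207275
V = 709.48 L


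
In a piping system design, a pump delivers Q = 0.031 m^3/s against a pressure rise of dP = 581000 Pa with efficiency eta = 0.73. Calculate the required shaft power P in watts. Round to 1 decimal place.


P = Q * dP / eta
P = 0.031 * 581000 / 0.73
P = 18011.0 / 0.73
P = 24672.6 W


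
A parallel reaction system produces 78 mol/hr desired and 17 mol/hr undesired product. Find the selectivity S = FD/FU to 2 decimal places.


S = desired product rate / undesired product rate
S = 78 / 17
S = 4.59


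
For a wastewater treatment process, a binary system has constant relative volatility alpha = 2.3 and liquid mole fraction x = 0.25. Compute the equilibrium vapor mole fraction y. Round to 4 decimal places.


y = alpha*x / (1 + (alpha-1)*x)
y = 2.3*0.25 / (1 + (2.3-1)*0.25)
y = 0.575 / (1 + 0.325)
y = 0.575 / 1.325
y = 0.4340


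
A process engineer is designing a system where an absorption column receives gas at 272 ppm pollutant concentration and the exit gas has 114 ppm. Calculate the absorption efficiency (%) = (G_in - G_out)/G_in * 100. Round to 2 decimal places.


Efficiency = (G_in - G_out) / G_in * 100%
Efficiency = (272 - 114) / 272 * 100
Efficiency = 158 / 272 * 100
Efficiency = 58.09%


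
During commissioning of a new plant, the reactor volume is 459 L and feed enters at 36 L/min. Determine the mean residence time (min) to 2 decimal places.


tau = V / v0
tau = 459 / 36
tau = 12.75 min


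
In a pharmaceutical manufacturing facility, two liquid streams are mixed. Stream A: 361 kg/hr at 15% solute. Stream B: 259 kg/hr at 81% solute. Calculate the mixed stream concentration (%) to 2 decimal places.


Mass balance on solute: F1*x1 + F2*x2 = F3*x3
F3 = F1 + F2 = 361 + 259 = 620 kg/hr
x3 = (F1*x1 + F2*x2)/F3
x3 = (361*0.15 + 259*0.81) / 620
x3 = 42.57%


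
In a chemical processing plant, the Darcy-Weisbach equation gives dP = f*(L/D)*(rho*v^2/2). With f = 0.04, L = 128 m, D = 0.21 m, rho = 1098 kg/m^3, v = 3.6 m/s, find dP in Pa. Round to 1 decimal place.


dP = f * (L/D) * (rho*v^2/2)
dP = 0.04 * (128/0.21) * (1098*3.6^2/2)
L/D = 609.52380952
rho*v^2/2 = 1098*12.96/2 = 7115.04
dP = 0.04 * 609.52380952 * 7115.04
dP = 173471.5 Pa


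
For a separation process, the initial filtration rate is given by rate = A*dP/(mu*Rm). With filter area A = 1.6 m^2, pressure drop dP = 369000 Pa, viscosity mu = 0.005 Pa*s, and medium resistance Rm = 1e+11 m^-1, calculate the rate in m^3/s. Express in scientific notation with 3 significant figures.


rate = A * dP / (mu * Rm)
rate = 1.6 * 369000 / (0.005 * 1e+11)
rate = 590400.0 / 5.000e+08
rate = 1.18e-03 m^3/s


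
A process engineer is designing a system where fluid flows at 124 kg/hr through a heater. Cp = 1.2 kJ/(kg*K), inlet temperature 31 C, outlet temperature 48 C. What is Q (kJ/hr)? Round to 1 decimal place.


Q = m_dot * Cp * (T2 - T1)
Q = 124 * 1.2 * (48 - 31)
Q = 124 * 1.2 * 17
Q = 2529.6 kJ/hr


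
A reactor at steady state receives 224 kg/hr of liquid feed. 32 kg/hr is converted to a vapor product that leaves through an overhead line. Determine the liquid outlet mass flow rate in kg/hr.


Steady-state mass balance on the main outlet: F_out = F_in - F_removed
F_out = 224 - 32
F_out = 192 kg/hr


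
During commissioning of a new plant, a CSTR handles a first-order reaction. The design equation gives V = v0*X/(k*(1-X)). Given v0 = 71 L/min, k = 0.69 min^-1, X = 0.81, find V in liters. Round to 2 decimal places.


V = v0 * X / (k * (1 - X))
V = 71 * 0.81 / (0.69 * (1 - 0.81))
V = 57.51 / (0.69 * 0.19)
V = 57.51 / 0.1311
V = 438.67 L


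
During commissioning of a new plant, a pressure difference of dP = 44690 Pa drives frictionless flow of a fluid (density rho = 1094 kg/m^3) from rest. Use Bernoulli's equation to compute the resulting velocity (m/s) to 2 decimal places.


v = sqrt(2*dP/rho)
v = sqrt(2*44690/1094)
v = sqrt(81.700183)
v = 9.04 m/s


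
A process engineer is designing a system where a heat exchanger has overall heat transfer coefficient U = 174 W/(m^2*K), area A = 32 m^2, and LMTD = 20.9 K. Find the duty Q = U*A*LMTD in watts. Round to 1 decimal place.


Q = U * A * LMTD
Q = 174 * 32 * 20.9
Q = 116371.2 W


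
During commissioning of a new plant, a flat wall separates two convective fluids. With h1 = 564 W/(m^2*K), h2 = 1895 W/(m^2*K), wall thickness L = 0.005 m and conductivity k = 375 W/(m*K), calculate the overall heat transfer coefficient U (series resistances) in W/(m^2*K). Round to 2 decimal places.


1/U = 1/h1 + L/k + 1/h2
1/U = 1/564 + 0.005/375 + 1/1895
1/U = 0.0017730496 + 1.33333e-05 + 0.0005277045
1/U = 0.0023140874
U = 432.14 W/(m^2*K)


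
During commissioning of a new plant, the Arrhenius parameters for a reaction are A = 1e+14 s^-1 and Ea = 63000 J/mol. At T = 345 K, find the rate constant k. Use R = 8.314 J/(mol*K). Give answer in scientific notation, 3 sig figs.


k = A * exp(-Ea/(R*T))
k = 1e+14 * exp(-63000 / (8.314 * 345))
k = 1e+14 * exp(-21.964)
k = 2.89e+04


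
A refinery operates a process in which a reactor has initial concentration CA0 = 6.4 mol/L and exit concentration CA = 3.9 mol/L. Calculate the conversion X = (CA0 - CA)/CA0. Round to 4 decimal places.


X = (CA0 - CA) / CA0
X = (6.4 - 3.9) / 6.4
X = 2.5 / 6.4
X = 0.3906


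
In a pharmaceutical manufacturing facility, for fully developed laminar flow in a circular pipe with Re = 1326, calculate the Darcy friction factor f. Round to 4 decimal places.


f = 64 / Re
f = 64 / 1326
f = 0.0483


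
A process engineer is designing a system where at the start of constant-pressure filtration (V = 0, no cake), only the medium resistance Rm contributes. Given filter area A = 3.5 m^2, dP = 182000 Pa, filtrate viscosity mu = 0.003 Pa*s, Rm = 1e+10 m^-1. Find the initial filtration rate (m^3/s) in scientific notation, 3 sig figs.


rate = A * dP / (mu * Rm)
rate = 3.5 * 182000 / (0.003 * 1e+10)
rate = 637000.0 / 3.000e+07
rate = 2.12e-02 m^3/s


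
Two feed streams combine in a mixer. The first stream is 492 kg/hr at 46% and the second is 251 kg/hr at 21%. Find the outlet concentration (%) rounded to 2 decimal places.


Mass balance on solute: F1*x1 + F2*x2 = F3*x3
F3 = F1 + F2 = 492 + 251 = 743 kg/hr
x3 = (F1*x1 + F2*x2)/F3
x3 = (492*0.46 + 251*0.21) / 743
x3 = 37.55%


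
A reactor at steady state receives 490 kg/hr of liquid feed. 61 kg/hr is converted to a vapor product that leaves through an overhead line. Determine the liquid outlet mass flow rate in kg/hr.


Steady-state mass balance on the main outlet: F_out = F_in - F_removed
F_out = 490 - 61
F_out = 429 kg/hr


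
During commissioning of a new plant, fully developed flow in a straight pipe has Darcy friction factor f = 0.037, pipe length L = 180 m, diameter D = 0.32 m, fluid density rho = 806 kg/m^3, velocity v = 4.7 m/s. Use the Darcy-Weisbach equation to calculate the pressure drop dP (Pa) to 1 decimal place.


dP = f * (L/D) * (rho*v^2/2)
dP = 0.037 * (180/0.32) * (806*4.7^2/2)
L/D = 562.5
rho*v^2/2 = 806*22.09/2 = 8902.27
dP = 0.037 * 562.5 * 8902.27
dP = 185278.5 Pa


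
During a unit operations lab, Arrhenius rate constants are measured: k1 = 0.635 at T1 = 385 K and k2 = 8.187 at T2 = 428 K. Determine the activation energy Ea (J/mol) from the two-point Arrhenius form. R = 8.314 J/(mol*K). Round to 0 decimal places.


Ea = R * ln(k2/k1) / (1/T1 - 1/T2)
ln(k2/k1) = ln(8.187/0.635) = 2.5566778
1/T1 - 1/T2 = 1/385 - 1/428 = 0.000260953999
Ea = 8.314 * 2.5566778 / 0.000260953999
Ea = 81456 J/mol


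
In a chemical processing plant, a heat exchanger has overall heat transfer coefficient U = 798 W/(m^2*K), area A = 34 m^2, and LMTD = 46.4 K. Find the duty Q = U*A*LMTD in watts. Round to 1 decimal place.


Q = U * A * LMTD
Q = 798 * 34 * 46.4
Q = 1258924.8 W


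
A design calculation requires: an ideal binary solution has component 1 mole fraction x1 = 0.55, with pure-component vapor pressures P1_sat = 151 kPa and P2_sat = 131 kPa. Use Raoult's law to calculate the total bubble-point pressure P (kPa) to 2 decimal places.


P = x1*P1_sat + x2*P2_sat
x2 = 1 - x1 = 1 - 0.55 = 0.45
P = 0.55*151 + 0.45*131
P = 83.05 + 58.95
P = 142.00 kPa


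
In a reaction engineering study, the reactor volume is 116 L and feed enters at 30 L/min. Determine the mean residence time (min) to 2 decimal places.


tau = V / v0
tau = 116 / 30
tau = 3.87 min


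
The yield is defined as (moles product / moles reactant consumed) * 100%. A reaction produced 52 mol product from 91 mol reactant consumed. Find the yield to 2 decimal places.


Yield = (moles product / moles consumed) * 100%
Yield = (52 / 91) * 100
Yield = 0.5714 * 100
Yield = 57.14%


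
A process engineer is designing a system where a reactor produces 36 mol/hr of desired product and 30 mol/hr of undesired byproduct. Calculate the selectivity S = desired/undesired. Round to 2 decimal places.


S = desired product rate / undesired product rate
S = 36 / 30
S = 1.20


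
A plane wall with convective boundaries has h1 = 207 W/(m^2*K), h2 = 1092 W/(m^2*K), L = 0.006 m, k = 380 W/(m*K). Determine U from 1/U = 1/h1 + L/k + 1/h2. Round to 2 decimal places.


1/U = 1/h1 + L/k + 1/h2
1/U = 1/207 + 0.006/380 + 1/1092
1/U = 0.0048309179 + 1.57895e-05 + 0.0009157509
1/U = 0.0057624583
U = 173.54 W/(m^2*K)


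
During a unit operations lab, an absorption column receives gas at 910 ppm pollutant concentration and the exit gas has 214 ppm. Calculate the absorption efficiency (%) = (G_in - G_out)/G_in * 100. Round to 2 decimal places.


Efficiency = (G_in - G_out) / G_in * 100%
Efficiency = (910 - 214) / 910 * 100
Efficiency = 696 / 910 * 100
Efficiency = 76.48%


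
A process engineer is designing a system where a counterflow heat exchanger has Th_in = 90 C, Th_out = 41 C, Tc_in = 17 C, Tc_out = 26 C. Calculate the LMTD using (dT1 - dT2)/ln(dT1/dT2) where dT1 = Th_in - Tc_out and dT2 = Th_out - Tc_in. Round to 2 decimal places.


dT1 = Th_in - Tc_out = 90 - 26 = 64
dT2 = Th_out - Tc_in = 41 - 17 = 24
LMTD = (dT1 - dT2) / ln(dT1/dT2)
LMTD = (64 - 24) / ln(64/24)
LMTD = 40.78 K


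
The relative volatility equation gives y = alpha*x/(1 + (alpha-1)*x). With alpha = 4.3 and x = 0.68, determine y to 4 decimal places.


y = alpha*x / (1 + (alpha-1)*x)
y = 4.3*0.68 / (1 + (4.3-1)*0.68)
y = 2.924 / (1 + 2.244)
y = 2.924 / 3.244
y = 0.9014


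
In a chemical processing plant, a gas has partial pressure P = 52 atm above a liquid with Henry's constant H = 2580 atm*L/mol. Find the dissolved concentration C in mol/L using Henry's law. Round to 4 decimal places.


C = P / H
C = 52 / 2580
C = 0.0202 mol/L


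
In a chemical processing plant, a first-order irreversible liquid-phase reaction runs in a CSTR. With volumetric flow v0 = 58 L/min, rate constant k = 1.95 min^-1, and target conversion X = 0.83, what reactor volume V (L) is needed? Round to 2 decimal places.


V = v0 * X / (k * (1 - X))
V = 58 * 0.83 / (1.95 * (1 - 0.83))
V = 48.14 / (1.95 * 0.17)
V = 48.14 / 0.3315
V = 145.22 L


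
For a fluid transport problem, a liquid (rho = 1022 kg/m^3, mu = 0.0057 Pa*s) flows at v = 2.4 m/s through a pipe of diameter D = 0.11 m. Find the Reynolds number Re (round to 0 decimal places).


Re = rho * v * D / mu
Re = 1022 * 2.4 * 0.11 / 0.0057
Re = 269.808 / 0.0057
Re = 47335


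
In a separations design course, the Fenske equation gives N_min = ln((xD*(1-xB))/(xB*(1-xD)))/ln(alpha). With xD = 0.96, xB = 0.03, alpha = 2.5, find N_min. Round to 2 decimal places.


N_min = ln((xD*(1-xB))/(xB*(1-xD))) / ln(alpha)
Numerator inside ln: 0.9312 / 0.0012 = 776.0
ln(776.0) = 6.654153
ln(alpha) = ln(2.5) = 0.916291
N_min = 6.654153 / 0.916291 = 7.26


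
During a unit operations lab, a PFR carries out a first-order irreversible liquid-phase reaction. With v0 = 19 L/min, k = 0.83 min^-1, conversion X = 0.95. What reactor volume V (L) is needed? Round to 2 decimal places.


V = (v0/k) * ln(1/(1-X))
V = (19/0.83) * ln(1/(1-0.95))
V = 22.891566 * ln(20.0)
V = 22.891566 * 2.995732
V = 68.58 L


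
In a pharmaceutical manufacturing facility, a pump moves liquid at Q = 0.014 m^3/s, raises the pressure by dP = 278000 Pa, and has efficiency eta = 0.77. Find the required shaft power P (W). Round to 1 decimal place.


P = Q * dP / eta
P = 0.014 * 278000 / 0.77
P = 3892.0 / 0.77
P = 5054.5 W


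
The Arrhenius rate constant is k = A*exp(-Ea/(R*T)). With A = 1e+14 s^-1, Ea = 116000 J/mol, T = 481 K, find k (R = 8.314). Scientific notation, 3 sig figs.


k = A * exp(-Ea/(R*T))
k = 1e+14 * exp(-116000 / (8.314 * 481))
k = 1e+14 * exp(-29.007005)
k = 2.53e+01


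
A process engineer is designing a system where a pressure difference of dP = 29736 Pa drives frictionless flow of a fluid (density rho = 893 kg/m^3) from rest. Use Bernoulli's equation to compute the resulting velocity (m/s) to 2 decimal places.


v = sqrt(2*dP/rho)
v = sqrt(2*29736/893)
v = sqrt(66.597984)
v = 8.16 m/s


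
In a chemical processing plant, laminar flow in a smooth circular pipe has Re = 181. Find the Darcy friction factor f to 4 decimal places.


f = 64 / Re
f = 64 / 181
f = 0.3536


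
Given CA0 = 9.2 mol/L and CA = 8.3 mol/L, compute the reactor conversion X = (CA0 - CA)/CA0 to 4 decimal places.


X = (CA0 - CA) / CA0
X = (9.2 - 8.3) / 9.2
X = 0.9 / 9.2
X = 0.0978


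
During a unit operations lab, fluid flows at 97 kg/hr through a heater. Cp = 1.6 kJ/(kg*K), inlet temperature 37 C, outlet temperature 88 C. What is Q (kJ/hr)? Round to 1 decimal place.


Q = m_dot * Cp * (T2 - T1)
Q = 97 * 1.6 * (88 - 37)
Q = 97 * 1.6 * 51
Q = 7915.2 kJ/hr


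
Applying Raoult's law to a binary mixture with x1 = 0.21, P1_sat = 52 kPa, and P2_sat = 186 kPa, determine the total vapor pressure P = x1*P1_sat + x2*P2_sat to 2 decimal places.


P = x1*P1_sat + x2*P2_sat
x2 = 1 - x1 = 1 - 0.21 = 0.79
P = 0.21*52 + 0.79*186
P = 10.92 + 146.94
P = 157.86 kPa


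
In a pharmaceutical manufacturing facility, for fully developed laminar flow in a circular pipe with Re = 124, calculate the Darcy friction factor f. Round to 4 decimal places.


f = 64 / Re
f = 64 / 124
f = 0.5161


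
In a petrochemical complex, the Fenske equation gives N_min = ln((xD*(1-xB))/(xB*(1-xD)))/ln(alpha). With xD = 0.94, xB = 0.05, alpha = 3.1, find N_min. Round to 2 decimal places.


N_min = ln((xD*(1-xB))/(xB*(1-xD))) / ln(alpha)
Numerator inside ln: 0.893 / 0.003 = 297.666667
ln(297.666667) = 5.695974
ln(alpha) = ln(3.1) = 1.131402
N_min = 5.695974 / 1.131402 = 5.03


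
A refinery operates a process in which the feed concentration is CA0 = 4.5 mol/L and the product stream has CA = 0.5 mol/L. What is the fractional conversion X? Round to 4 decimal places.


X = (CA0 - CA) / CA0
X = (4.5 - 0.5) / 4.5
X = 4.0 / 4.5
X = 0.8889


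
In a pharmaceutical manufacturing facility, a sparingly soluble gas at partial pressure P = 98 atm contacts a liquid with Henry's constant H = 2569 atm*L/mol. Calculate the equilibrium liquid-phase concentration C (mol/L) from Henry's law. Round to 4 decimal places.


C = P / H
C = 98 / 2569
C = 0.0381 mol/L


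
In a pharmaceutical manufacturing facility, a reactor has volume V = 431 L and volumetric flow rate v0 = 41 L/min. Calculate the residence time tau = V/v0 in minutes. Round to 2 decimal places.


tau = V / v0
tau = 431 / 41
tau = 10.51 min


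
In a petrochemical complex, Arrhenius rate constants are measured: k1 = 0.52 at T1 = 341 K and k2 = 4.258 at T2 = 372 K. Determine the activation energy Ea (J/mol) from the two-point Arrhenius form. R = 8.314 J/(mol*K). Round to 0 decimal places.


Ea = R * ln(k2/k1) / (1/T1 - 1/T2)
ln(k2/k1) = ln(4.258/0.52) = 2.102726
1/T1 - 1/T2 = 1/341 - 1/372 = 0.000244379277
Ea = 8.314 * 2.102726 / 0.000244379277
Ea = 71537 J/mol


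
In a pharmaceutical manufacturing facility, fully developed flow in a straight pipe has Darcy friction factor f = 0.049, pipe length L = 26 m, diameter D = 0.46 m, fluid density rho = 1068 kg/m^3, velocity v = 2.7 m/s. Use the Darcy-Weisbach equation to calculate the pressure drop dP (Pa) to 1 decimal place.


dP = f * (L/D) * (rho*v^2/2)
dP = 0.049 * (26/0.46) * (1068*2.7^2/2)
L/D = 56.52173913
rho*v^2/2 = 1068*7.29/2 = 3892.86
dP = 0.049 * 56.52173913 * 3892.86
dP = 10781.5 Pa


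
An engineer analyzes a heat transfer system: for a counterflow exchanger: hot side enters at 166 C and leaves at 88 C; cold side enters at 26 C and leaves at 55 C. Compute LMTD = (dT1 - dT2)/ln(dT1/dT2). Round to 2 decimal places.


dT1 = Th_in - Tc_out = 166 - 55 = 111
dT2 = Th_out - Tc_in = 88 - 26 = 62
LMTD = (dT1 - dT2) / ln(dT1/dT2)
LMTD = (111 - 62) / ln(111/62)
LMTD = 84.14 K


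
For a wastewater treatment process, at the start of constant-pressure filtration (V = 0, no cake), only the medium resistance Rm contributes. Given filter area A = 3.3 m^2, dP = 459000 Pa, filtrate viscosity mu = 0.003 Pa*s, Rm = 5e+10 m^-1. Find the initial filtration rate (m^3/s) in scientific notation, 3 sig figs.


rate = A * dP / (mu * Rm)
rate = 3.3 * 459000 / (0.003 * 5e+10)
rate = 1514700.0 / 1.500e+08
rate = 1.01e-02 m^3/s


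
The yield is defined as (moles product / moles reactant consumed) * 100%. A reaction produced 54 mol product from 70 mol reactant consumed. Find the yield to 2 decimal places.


Yield = (moles product / moles consumed) * 100%
Yield = (54 / 70) * 100
Yield = 0.7714 * 100
Yield = 77.14%


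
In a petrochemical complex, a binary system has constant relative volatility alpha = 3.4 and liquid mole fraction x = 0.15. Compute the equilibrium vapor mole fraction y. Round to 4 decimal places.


y = alpha*x / (1 + (alpha-1)*x)
y = 3.4*0.15 / (1 + (3.4-1)*0.15)
y = 0.51 / (1 + 0.36)
y = 0.51 / 1.36
y = 0.3750


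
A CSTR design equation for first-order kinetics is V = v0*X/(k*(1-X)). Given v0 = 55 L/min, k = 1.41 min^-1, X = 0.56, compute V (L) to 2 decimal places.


V = v0 * X / (k * (1 - X))
V = 55 * 0.56 / (1.41 * (1 - 0.56))
V = 30.8 / (1.41 * 0.44)
V = 30.8 / 0.6204
V = 49.65 L


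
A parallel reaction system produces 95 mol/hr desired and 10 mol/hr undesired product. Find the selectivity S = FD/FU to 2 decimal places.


S = desired product rate / undesired product rate
S = 95 / 10
S = 9.50


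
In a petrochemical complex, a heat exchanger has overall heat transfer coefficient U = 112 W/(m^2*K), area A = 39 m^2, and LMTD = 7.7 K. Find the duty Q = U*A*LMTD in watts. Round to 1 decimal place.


Q = U * A * LMTD
Q = 112 * 39 * 7.7
Q = 33633.6 W


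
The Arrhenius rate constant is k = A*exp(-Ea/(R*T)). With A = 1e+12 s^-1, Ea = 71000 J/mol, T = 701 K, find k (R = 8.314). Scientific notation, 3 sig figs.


k = A * exp(-Ea/(R*T))
k = 1e+12 * exp(-71000 / (8.314 * 701))
k = 1e+12 * exp(-12.182329)
k = 5.12e+06


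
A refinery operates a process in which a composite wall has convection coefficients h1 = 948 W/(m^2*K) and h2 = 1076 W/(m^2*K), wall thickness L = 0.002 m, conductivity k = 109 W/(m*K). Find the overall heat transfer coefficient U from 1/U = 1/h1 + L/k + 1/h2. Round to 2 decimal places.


1/U = 1/h1 + L/k + 1/h2
1/U = 1/948 + 0.002/109 + 1/1076
1/U = 0.0010548523 + 1.83486e-05 + 0.000929368
1/U = 0.0020025689
U = 499.36 W/(m^2*K)


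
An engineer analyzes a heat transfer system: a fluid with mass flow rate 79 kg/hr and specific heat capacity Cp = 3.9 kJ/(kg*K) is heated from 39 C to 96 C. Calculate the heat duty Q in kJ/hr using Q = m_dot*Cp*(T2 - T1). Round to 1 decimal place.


Q = m_dot * Cp * (T2 - T1)
Q = 79 * 3.9 * (96 - 39)
Q = 79 * 3.9 * 57
Q = 17561.7 kJ/hr


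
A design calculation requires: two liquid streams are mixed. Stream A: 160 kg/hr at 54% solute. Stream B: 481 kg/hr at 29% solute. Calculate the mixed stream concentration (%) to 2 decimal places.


Mass balance on solute: F1*x1 + F2*x2 = F3*x3
F3 = F1 + F2 = 160 + 481 = 641 kg/hr
x3 = (F1*x1 + F2*x2)/F3
x3 = (160*0.54 + 481*0.29) / 641
x3 = 35.24%


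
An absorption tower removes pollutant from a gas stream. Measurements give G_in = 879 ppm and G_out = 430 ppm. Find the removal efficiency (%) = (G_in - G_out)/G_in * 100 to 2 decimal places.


Efficiency = (G_in - G_out) / G_in * 100%
Efficiency = (879 - 430) / 879 * 100
Efficiency = 449 / 879 * 100
Efficiency = 51.08%


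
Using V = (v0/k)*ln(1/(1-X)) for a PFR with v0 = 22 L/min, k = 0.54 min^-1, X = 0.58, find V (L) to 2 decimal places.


V = (v0/k) * ln(1/(1-X))
V = (22/0.54) * ln(1/(1-0.58))
V = 40.740741 * ln(2.380952)
V = 40.740741 * 0.8675
V = 35.34 L


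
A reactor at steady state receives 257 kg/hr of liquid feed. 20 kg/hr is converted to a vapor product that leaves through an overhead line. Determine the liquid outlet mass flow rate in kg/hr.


Steady-state mass balance on the main outlet: F_out = F_in - F_removed
F_out = 257 - 20
F_out = 237 kg/hr


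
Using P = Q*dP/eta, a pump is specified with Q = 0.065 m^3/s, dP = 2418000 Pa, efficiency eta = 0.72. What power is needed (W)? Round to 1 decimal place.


P = Q * dP / eta
P = 0.065 * 2418000 / 0.72
P = 157170.0 / 0.72
P = 218291.7 W


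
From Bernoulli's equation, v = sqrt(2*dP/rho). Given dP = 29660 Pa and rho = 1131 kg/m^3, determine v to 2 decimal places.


v = sqrt(2*dP/rho)
v = sqrt(2*29660/1131)
v = sqrt(52.44916)
v = 7.24 m/s


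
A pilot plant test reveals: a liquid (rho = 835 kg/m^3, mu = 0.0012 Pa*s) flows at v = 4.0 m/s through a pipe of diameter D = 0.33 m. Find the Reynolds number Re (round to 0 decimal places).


Re = rho * v * D / mu
Re = 835 * 4.0 * 0.33 / 0.0012
Re = 1102.2 / 0.0012
Re = 918500


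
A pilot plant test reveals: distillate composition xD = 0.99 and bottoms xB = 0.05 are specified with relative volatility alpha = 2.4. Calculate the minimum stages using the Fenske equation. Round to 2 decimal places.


N_min = ln((xD*(1-xB))/(xB*(1-xD))) / ln(alpha)
Numerator inside ln: 0.9405 / 0.0005 = 1881.0
ln(1881.0) = 7.539559
ln(alpha) = ln(2.4) = 0.875469
N_min = 7.539559 / 0.875469 = 8.61


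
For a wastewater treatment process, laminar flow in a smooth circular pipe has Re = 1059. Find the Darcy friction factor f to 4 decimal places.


f = 64 / Re
f = 64 / 1059
f = 0.0604


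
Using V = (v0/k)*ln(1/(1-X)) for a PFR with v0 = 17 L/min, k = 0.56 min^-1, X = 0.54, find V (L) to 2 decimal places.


V = (v0/k) * ln(1/(1-X))
V = (17/0.56) * ln(1/(1-0.54))
V = 30.357143 * ln(2.173913)
V = 30.357143 * 0.776529
V = 23.57 L


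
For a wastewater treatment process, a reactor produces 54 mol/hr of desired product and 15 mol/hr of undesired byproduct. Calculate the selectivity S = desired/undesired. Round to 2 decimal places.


S = desired product rate / undesired product rate
S = 54 / 15
S = 3.60


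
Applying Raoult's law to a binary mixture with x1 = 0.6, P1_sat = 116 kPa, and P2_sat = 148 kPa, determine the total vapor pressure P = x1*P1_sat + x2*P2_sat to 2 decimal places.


P = x1*P1_sat + x2*P2_sat
x2 = 1 - x1 = 1 - 0.6 = 0.4
P = 0.6*116 + 0.4*148
P = 69.6 + 59.2
P = 128.80 kPa


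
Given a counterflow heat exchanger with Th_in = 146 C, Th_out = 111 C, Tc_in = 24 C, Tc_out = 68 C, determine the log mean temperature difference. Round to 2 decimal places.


dT1 = Th_in - Tc_out = 146 - 68 = 78
dT2 = Th_out - Tc_in = 111 - 24 = 87
LMTD = (dT1 - dT2) / ln(dT1/dT2)
LMTD = (78 - 87) / ln(78/87)
LMTD = 82.42 K


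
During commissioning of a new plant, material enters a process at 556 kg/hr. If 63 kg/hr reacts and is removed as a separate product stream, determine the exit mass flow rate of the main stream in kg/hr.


Steady-state mass balance on the main outlet: F_out = F_in - F_removed
F_out = 556 - 63
F_out = 493 kg/hr


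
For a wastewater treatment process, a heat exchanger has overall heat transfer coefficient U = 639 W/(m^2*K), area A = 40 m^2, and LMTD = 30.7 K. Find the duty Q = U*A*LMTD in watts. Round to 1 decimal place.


Q = U * A * LMTD
Q = 639 * 40 * 30.7
Q = 784692.0 W


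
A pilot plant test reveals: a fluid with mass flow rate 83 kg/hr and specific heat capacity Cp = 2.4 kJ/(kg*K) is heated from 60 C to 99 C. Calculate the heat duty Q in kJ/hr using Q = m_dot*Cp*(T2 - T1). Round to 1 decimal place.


Q = m_dot * Cp * (T2 - T1)
Q = 83 * 2.4 * (99 - 60)
Q = 83 * 2.4 * 39
Q = 7768.8 kJ/hr


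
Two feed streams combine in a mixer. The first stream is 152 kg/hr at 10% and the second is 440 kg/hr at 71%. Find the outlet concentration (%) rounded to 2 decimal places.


Mass balance on solute: F1*x1 + F2*x2 = F3*x3
F3 = F1 + F2 = 152 + 440 = 592 kg/hr
x3 = (F1*x1 + F2*x2)/F3
x3 = (152*0.1 + 440*0.71) / 592
x3 = 55.34%


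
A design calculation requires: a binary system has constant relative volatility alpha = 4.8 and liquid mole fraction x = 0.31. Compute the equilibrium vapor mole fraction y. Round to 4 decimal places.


y = alpha*x / (1 + (alpha-1)*x)
y = 4.8*0.31 / (1 + (4.8-1)*0.31)
y = 1.488 / (1 + 1.178)
y = 1.488 / 2.178
y = 0.6832


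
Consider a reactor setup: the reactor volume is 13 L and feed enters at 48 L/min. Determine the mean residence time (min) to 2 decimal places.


tau = V / v0
tau = 13 / 48
tau = 0.27 min


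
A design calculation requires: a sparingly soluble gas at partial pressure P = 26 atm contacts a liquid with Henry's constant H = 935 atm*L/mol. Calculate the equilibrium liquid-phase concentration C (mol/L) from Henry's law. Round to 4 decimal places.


C = P / H
C = 26 / 935
C = 0.0278 mol/L


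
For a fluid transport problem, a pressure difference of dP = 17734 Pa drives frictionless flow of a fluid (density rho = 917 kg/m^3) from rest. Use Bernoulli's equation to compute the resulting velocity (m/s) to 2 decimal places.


v = sqrt(2*dP/rho)
v = sqrt(2*17734/917)
v = sqrt(38.678299)
v = 6.22 m/s


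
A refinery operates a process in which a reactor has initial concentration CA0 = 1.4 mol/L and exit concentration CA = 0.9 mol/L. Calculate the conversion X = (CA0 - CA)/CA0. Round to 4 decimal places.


X = (CA0 - CA) / CA0
X = (1.4 - 0.9) / 1.4
X = 0.5 / 1.4
X = 0.3571


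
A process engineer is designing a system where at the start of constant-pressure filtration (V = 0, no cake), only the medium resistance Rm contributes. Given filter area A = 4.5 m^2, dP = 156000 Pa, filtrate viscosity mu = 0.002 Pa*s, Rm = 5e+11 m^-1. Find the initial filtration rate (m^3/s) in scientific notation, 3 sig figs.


rate = A * dP / (mu * Rm)
rate = 4.5 * 156000 / (0.002 * 5e+11)
rate = 702000.0 / 1.000e+09
rate = 7.02e-04 m^3/s


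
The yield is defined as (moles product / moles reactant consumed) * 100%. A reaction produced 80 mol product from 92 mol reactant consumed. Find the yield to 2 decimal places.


Yield = (moles product / moles consumed) * 100%
Yield = (80 / 92) * 100
Yield = 0.8696 * 100
Yield = 86.96%


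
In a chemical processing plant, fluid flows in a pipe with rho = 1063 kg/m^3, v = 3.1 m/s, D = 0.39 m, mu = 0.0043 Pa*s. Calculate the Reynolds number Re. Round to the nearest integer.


Re = rho * v * D / mu
Re = 1063 * 3.1 * 0.39 / 0.0043
Re = 1285.167 / 0.0043
Re = 298876


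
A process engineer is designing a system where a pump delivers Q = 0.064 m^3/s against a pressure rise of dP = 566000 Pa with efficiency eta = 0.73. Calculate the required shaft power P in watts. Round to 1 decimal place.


P = Q * dP / eta
P = 0.064 * 566000 / 0.73
P = 36224.0 / 0.73
P = 49621.9 W


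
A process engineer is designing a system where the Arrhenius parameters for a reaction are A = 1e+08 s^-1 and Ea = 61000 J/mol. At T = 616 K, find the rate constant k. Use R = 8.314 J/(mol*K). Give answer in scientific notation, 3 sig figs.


k = A * exp(-Ea/(R*T))
k = 1e+08 * exp(-61000 / (8.314 * 616))
k = 1e+08 * exp(-11.91075)
k = 6.72e+02


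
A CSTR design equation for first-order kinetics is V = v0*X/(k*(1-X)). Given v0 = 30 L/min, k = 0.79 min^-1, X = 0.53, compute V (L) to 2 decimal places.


V = v0 * X / (k * (1 - X))
V = 30 * 0.53 / (0.79 * (1 - 0.53))
V = 15.9 / (0.79 * 0.47)
V = 15.9 / 0.3713
V = 42.82 L


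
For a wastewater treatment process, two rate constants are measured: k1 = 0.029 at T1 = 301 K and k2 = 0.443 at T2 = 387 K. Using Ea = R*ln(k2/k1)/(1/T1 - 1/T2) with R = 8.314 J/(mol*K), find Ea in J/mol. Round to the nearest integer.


Ea = R * ln(k2/k1) / (1/T1 - 1/T2)
ln(k2/k1) = ln(0.443/0.029) = 2.7262739
1/T1 - 1/T2 = 1/301 - 1/387 = 0.000738279808
Ea = 8.314 * 2.7262739 / 0.000738279808
Ea = 30701 J/mol


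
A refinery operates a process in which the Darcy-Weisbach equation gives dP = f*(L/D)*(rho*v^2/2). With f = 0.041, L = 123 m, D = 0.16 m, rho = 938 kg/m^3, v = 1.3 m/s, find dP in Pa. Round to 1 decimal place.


dP = f * (L/D) * (rho*v^2/2)
dP = 0.041 * (123/0.16) * (938*1.3^2/2)
L/D = 768.75
rho*v^2/2 = 938*1.69/2 = 792.61
dP = 0.041 * 768.75 * 792.61
dP = 24982.1 Pa


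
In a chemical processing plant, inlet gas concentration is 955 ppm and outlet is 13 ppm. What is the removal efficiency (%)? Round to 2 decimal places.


Efficiency = (G_in - G_out) / G_in * 100%
Efficiency = (955 - 13) / 955 * 100
Efficiency = 942 / 955 * 100
Efficiency = 98.64%


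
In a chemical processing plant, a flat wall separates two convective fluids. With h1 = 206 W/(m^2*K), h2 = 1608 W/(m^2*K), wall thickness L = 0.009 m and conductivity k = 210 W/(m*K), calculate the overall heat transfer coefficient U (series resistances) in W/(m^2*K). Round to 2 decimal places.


1/U = 1/h1 + L/k + 1/h2
1/U = 1/206 + 0.009/210 + 1/1608
1/U = 0.0048543689 + 4.28571e-05 + 0.0006218905
1/U = 0.0055191165
U = 181.19 W/(m^2*K)


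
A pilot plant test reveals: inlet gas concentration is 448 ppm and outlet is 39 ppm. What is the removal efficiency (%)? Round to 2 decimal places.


Efficiency = (G_in - G_out) / G_in * 100%
Efficiency = (448 - 39) / 448 * 100
Efficiency = 409 / 448 * 100
Efficiency = 91.29%


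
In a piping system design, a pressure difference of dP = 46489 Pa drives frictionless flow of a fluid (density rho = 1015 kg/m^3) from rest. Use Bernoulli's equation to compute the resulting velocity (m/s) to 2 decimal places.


v = sqrt(2*dP/rho)
v = sqrt(2*46489/1015)
v = sqrt(91.603941)
v = 9.57 m/s
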